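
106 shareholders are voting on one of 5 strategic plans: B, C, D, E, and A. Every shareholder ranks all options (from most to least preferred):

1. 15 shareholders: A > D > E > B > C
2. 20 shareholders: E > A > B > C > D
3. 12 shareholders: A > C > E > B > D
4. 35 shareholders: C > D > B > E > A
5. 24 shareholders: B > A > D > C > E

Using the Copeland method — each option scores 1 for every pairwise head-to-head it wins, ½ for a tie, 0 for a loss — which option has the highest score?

B

B: beats C, D, E, and A → score 4.
C: beats D and E; loses to B and A → score 2.
D: beats E; loses to B, C, and A → score 1.
E: beats A; loses to B, C, and D → score 1.
A: beats C and D; loses to B and E → score 2.
B has the best pairwise record.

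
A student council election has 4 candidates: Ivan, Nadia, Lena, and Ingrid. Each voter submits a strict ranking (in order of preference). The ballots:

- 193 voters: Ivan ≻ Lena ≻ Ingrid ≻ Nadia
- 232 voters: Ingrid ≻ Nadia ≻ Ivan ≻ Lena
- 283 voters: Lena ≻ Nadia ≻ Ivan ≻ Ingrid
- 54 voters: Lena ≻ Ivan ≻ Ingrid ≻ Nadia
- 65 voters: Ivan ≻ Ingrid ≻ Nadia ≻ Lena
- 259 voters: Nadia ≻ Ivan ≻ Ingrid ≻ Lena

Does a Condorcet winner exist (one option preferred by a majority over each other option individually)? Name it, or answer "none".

none

Checking pairwise contests:
Nadia beats Ivan 774–312.
Ingrid beats Nadia 544–542.
Ivan beats Lena 749–337.
Ivan beats Ingrid 854–232.
Every option loses at least one head-to-head, so there is no Condorcet winner.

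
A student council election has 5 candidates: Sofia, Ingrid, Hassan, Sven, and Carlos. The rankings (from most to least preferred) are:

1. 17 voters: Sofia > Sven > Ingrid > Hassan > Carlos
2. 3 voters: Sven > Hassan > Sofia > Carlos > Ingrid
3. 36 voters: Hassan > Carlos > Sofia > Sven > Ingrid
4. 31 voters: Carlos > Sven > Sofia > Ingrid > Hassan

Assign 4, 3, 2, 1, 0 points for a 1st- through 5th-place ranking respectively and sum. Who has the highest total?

Sofia: 17·4 + 3·2 + 36·2 + 31·2 = 208
Ingrid: 17·2 + 3·0 + 36·0 + 31·1 = 65
Hassan: 17·1 + 3·3 + 36·4 + 31·0 = 170
Sven: 17·3 + 3·4 + 36·1 + 31·3 = 192
Carlos: 17·0 + 3·1 + 36·3 + 31·4 = 235
Carlos has the highest Borda score (235).

Carlos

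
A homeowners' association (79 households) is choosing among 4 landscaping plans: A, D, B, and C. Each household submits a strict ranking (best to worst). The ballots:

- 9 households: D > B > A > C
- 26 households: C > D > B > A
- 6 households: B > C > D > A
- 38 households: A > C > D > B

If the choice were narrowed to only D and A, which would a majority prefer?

D

Voters preferring D to A: 41; preferring A to D: 38.
D wins the head-to-head.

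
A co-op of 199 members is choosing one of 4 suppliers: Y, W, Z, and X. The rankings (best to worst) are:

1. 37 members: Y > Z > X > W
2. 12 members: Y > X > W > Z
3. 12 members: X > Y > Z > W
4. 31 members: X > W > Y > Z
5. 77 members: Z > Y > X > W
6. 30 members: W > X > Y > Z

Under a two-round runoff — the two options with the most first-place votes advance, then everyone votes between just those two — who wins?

Y

Round 1 first-place votes: Y 49, W 30, Z 77, X 43.
Z and Y advance.
Runoff: Z is preferred to Y by 77 voters; Y by 122.
Y wins the runoff.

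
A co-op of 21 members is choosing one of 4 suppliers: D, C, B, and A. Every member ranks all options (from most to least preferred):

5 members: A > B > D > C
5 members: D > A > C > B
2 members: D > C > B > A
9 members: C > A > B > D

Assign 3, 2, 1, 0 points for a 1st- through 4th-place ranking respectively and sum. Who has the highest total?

D: 5·1 + 5·3 + 2·3 + 9·0 = 26
C: 5·0 + 5·1 + 2·2 + 9·3 = 36
B: 5·2 + 5·0 + 2·1 + 9·1 = 21
A: 5·3 + 5·2 + 2·0 + 9·2 = 43
A has the highest Borda score (43).

A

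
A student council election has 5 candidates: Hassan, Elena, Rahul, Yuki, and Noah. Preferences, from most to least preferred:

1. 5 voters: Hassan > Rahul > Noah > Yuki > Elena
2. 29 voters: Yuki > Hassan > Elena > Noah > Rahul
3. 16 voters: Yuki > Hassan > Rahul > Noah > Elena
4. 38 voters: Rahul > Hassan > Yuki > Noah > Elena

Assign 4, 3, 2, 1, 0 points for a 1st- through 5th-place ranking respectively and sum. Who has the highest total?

Hassan: 5·4 + 29·3 + 16·3 + 38·3 = 269
Elena: 5·0 + 29·2 + 16·0 + 38·0 = 58
Rahul: 5·3 + 29·0 + 16·2 + 38·4 = 199
Yuki: 5·1 + 29·4 + 16·4 + 38·2 = 261
Noah: 5·2 + 29·1 + 16·1 + 38·1 = 93
Hassan has the highest Borda score (269).

Hassan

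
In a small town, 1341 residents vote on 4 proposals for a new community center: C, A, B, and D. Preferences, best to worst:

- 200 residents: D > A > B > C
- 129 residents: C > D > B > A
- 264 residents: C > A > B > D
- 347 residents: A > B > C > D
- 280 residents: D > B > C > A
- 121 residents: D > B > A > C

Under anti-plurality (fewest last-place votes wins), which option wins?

Last-place votes: C 321, A 409, B 0, D 611.
B is ranked last by the fewest voters, so B wins.

B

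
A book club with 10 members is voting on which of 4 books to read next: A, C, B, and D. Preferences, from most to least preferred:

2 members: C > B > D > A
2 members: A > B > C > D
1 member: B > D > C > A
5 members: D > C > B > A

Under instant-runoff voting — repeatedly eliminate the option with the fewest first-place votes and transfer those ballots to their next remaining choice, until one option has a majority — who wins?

D

Round 1: A 2, C 2, B 1, D 5. Eliminate B.
Round 2: A 2, C 2, D 6. D has a majority.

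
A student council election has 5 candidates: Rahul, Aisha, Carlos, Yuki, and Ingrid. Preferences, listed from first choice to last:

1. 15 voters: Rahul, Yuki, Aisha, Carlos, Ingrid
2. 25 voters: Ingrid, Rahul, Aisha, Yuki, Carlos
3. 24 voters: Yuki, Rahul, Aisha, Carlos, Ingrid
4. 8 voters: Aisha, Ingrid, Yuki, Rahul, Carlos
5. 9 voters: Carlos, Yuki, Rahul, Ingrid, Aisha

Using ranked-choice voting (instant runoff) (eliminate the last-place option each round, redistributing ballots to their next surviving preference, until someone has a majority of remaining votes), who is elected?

Round 1: Rahul 15, Aisha 8, Carlos 9, Yuki 24, Ingrid 25. Eliminate Aisha.
Round 2: Rahul 15, Carlos 9, Yuki 24, Ingrid 33. Eliminate Carlos.
Round 3: Rahul 15, Yuki 33, Ingrid 33. Eliminate Rahul.
Round 4: Yuki 48, Ingrid 33. Yuki has a majority.

Yuki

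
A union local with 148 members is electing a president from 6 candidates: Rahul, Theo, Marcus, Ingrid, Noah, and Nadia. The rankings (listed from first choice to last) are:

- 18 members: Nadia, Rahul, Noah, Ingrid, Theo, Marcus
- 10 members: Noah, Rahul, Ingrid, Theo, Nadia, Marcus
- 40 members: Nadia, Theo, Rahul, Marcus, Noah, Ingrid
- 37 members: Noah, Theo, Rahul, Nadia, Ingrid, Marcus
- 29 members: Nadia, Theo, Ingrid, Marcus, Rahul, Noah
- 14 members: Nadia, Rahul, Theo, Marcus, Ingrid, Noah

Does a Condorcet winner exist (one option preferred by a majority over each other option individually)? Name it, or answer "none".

Nadia vs Rahul: 101–47 for Nadia.
Nadia vs Theo: 101–47 for Nadia.
Nadia vs Marcus: 148–0 for Nadia.
Nadia vs Ingrid: 138–10 for Nadia.
Nadia vs Noah: 101–47 for Nadia.
Nadia beats every other option head-to-head.

Nadia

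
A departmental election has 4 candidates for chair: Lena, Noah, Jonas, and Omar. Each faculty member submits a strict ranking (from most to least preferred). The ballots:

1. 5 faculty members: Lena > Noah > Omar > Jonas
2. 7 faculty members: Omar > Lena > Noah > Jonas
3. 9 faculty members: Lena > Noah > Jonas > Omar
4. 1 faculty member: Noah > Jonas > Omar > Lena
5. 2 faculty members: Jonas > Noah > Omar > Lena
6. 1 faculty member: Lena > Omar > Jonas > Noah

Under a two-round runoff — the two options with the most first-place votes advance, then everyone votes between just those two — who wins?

Lena

Round 1 first-place votes: Lena 15, Noah 1, Jonas 2, Omar 7.
Lena and Omar advance.
Runoff: Lena is preferred to Omar by 15 voters; Omar by 10.
Lena wins the runoff.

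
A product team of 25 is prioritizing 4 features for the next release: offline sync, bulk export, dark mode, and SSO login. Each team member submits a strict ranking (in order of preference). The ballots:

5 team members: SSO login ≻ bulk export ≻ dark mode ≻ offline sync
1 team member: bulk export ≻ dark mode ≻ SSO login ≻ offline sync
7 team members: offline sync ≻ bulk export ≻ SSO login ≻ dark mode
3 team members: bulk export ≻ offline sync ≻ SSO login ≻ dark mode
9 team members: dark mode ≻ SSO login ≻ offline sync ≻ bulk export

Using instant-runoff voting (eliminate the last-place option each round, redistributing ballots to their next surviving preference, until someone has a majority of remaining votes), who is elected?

Round 1: offline sync 7, bulk export 4, dark mode 9, SSO login 5. Eliminate bulk export.
Round 2: offline sync 10, dark mode 10, SSO login 5. Eliminate SSO login.
Round 3: offline sync 10, dark mode 15. Dark mode has a majority.

dark mode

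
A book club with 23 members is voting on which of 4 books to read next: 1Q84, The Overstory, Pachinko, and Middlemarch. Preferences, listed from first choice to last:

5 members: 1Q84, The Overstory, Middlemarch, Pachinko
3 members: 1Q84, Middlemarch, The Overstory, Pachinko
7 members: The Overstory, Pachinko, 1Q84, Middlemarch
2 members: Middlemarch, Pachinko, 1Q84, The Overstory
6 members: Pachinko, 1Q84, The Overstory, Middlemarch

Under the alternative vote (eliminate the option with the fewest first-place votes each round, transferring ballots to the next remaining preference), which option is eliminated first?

Middlemarch

Round 1: 1Q84 8, The Overstory 7, Pachinko 6, Middlemarch 2. Eliminate Middlemarch.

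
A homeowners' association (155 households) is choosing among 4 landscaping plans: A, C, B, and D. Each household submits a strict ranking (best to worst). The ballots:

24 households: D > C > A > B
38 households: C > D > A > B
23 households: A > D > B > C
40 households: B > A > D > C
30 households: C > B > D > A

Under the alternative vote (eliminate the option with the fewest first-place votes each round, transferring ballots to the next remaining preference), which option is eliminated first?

A

Round 1: A 23, C 68, B 40, D 24. Eliminate A.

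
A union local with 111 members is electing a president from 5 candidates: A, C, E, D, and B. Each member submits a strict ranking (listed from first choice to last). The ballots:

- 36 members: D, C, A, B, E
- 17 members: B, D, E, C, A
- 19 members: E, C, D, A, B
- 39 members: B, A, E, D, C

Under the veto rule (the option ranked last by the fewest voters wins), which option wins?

Last-place votes: A 17, C 39, E 36, D 0, B 19.
D is ranked last by the fewest voters, so D wins.

D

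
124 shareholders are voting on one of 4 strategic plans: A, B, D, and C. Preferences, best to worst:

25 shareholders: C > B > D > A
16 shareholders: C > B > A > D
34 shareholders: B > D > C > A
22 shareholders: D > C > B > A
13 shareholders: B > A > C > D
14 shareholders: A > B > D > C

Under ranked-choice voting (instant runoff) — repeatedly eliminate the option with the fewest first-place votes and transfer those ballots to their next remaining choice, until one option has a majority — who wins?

Round 1: A 14, B 47, D 22, C 41. Eliminate A.
Round 2: B 61, D 22, C 41. Eliminate D.
Round 3: B 61, C 63. C has a majority.

C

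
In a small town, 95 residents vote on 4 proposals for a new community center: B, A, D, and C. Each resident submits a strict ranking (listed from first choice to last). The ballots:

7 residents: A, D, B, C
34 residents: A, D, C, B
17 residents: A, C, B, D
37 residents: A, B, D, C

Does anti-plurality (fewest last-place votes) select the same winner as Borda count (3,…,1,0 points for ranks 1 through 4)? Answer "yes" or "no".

yes

Anti-plurality — last-place votes: B 34, A 0, D 17, C 44. Winner: A.
Borda — scores: B 98, A 285, D 119, C 68. Winner: A.
The two methods agree.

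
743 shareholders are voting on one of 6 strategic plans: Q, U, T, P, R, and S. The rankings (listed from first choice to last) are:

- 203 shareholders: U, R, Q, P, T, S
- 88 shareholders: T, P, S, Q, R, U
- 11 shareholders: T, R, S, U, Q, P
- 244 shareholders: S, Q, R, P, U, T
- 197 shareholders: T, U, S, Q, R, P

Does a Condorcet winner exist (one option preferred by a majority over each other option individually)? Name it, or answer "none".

U

U vs Q: 411–332 for U.
U vs T: 447–296 for U.
U vs P: 411–332 for U.
U vs R: 400–343 for U.
U vs S: 400–343 for U.
U beats every other option head-to-head.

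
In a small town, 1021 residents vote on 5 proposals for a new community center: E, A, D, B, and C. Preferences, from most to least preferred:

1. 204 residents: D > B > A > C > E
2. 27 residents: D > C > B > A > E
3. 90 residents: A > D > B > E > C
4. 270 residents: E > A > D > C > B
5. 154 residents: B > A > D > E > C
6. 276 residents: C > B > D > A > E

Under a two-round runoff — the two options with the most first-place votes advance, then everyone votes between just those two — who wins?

Round 1 first-place votes: E 270, A 90, D 231, B 154, C 276.
C and E advance.
Runoff: C is preferred to E by 507 voters; E by 514.
E wins the runoff.

E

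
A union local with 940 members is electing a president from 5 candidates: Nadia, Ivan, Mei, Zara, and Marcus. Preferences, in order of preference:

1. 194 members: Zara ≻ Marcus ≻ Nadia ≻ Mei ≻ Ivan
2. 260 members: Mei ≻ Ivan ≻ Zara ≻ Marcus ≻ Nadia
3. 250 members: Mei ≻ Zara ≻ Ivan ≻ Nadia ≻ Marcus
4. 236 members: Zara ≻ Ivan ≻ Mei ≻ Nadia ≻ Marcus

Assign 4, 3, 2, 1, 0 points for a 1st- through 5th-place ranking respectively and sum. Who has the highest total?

Nadia: 194·2 + 260·0 + 250·1 + 236·1 = 874
Ivan: 194·0 + 260·3 + 250·2 + 236·3 = 1988
Mei: 194·1 + 260·4 + 250·4 + 236·2 = 2706
Zara: 194·4 + 260·2 + 250·3 + 236·4 = 2990
Marcus: 194·3 + 260·1 + 250·0 + 236·0 = 842
Zara has the highest Borda score (2990).

Zara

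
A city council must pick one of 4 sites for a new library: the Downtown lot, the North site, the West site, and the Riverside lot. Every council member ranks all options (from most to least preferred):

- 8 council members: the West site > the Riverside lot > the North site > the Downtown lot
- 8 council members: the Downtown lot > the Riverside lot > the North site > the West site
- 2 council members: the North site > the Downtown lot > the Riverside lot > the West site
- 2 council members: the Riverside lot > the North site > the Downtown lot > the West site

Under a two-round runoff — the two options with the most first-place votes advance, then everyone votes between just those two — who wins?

the Downtown lot

Round 1 first-place votes: the Downtown lot 8, the North site 2, the West site 8, the Riverside lot 2.
the Downtown lot and the West site advance.
Runoff: the Downtown lot is preferred to the West site by 12 voters; the West site by 8.
the Downtown lot wins the runoff.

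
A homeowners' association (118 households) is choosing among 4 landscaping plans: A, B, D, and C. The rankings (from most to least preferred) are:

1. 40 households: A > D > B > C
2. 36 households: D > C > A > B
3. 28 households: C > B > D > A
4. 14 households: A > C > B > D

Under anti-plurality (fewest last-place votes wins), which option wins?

Last-place votes: A 28, B 36, D 14, C 40.
D is ranked last by the fewest voters, so D wins.

D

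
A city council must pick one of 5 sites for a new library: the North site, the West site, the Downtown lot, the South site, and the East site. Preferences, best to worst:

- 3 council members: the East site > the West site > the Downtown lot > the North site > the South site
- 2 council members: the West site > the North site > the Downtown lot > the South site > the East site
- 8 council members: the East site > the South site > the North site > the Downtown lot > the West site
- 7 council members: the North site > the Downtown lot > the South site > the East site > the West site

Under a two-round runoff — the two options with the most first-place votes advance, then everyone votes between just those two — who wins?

the East site

Round 1 first-place votes: the North site 7, the West site 2, the Downtown lot 0, the South site 0, the East site 11.
the East site and the North site advance.
Runoff: the East site is preferred to the North site by 11 voters; the North site by 9.
the East site wins the runoff.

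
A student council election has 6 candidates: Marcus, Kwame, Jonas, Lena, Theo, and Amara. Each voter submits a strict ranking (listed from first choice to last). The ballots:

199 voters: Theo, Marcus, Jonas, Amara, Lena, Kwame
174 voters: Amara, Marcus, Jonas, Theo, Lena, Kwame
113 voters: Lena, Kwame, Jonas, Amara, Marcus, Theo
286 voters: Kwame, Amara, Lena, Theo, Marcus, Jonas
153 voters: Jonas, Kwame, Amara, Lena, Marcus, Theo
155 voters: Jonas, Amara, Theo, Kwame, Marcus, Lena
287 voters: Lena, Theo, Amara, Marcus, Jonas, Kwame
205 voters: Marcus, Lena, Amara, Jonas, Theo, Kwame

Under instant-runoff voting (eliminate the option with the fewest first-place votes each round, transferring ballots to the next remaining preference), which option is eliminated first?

Amara

Round 1: Marcus 205, Kwame 286, Jonas 308, Lena 400, Theo 199, Amara 174. Eliminate Amara.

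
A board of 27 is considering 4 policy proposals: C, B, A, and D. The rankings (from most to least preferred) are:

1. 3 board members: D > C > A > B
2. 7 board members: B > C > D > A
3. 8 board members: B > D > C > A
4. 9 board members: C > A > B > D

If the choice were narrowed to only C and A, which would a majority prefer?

C

Voters preferring C to A: 27; preferring A to C: 0.
C wins the head-to-head.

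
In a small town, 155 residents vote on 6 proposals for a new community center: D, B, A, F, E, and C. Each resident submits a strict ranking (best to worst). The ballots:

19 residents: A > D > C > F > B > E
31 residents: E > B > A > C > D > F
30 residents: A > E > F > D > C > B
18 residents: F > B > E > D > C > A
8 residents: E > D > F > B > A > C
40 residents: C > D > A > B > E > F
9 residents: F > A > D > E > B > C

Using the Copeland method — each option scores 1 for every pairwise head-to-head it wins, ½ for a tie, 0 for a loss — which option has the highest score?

D: beats B, F, and C; loses to A and E → score 3.
B: loses to D, A, F, E, and C → score 0.
A: beats D, B, F, E, and C → score 5.
F: beats B; loses to D, A, E, and C → score 1.
E: beats D, B, F, and C; loses to A → score 4.
C: beats B and F; loses to D, A, and E → score 2.
A has the best pairwise record.

A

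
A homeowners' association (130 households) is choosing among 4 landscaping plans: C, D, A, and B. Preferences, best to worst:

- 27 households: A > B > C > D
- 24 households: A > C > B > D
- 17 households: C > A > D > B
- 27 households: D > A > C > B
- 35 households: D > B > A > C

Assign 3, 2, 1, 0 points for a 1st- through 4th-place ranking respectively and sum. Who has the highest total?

C: 27·1 + 24·2 + 17·3 + 27·1 + 35·0 = 153
D: 27·0 + 24·0 + 17·1 + 27·3 + 35·3 = 203
A: 27·3 + 24·3 + 17·2 + 27·2 + 35·1 = 276
B: 27·2 + 24·1 + 17·0 + 27·0 + 35·2 = 148
A has the highest Borda score (276).

A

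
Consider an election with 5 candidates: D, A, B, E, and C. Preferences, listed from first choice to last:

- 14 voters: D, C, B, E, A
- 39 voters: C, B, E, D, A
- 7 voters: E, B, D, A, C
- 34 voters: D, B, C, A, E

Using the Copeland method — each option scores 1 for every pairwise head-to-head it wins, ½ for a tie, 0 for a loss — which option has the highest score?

D: beats A, B, E, and C → score 4.
A: loses to D, B, E, and C → score 0.
B: beats A and E; loses to D and C → score 2.
E: beats A; loses to D, B, and C → score 1.
C: beats A, B, and E; loses to D → score 3.
D has the best pairwise record.

D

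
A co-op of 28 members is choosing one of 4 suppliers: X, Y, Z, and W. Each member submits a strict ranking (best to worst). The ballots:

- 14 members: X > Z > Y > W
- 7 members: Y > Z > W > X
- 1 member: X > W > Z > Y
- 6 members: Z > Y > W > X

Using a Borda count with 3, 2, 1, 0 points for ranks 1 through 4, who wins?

X: 14·3 + 7·0 + 1·3 + 6·0 = 45
Y: 14·1 + 7·3 + 1·0 + 6·2 = 47
Z: 14·2 + 7·2 + 1·1 + 6·3 = 61
W: 14·0 + 7·1 + 1·2 + 6·1 = 15
Z has the highest Borda score (61).

Z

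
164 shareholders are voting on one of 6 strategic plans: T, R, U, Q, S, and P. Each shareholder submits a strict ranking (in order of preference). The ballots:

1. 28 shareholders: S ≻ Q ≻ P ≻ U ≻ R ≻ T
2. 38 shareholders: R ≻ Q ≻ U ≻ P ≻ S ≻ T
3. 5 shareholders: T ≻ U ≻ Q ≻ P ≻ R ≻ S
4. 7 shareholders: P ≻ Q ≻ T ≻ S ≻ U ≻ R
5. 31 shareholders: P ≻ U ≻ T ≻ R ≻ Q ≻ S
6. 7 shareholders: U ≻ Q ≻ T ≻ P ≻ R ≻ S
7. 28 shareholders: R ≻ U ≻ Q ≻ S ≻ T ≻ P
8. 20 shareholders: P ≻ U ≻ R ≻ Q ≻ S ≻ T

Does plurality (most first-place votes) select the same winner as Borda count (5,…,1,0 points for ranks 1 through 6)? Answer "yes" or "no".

no

Plurality — first-place votes: T 5, R 66, U 7, Q 0, S 28, P 58. Winner: R.
Borda — scores: T 188, R 492, U 548, Q 490, S 268, P 474. Winner: U.
The two methods disagree.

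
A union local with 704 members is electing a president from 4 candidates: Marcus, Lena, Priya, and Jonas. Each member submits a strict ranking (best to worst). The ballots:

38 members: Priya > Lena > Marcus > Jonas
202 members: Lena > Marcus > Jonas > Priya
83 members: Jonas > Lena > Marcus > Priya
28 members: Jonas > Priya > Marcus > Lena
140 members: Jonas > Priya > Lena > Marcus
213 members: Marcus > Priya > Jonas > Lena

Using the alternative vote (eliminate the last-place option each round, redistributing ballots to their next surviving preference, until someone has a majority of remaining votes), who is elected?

Round 1: Marcus 213, Lena 202, Priya 38, Jonas 251. Eliminate Priya.
Round 2: Marcus 213, Lena 240, Jonas 251. Eliminate Marcus.
Round 3: Lena 240, Jonas 464. Jonas has a majority.

Jonas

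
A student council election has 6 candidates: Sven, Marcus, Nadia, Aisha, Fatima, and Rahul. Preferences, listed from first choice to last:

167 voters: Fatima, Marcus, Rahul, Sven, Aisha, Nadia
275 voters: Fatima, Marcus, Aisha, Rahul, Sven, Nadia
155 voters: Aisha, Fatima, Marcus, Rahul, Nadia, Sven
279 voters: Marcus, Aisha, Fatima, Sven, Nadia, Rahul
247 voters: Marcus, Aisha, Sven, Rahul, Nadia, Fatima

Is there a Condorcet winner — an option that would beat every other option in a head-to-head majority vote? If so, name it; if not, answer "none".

none

Checking pairwise contests:
Marcus beats Sven 1123–0.
Fatima beats Marcus 597–526.
Sven beats Nadia 968–155.
Marcus beats Aisha 968–155.
Aisha beats Fatima 681–442.
Marcus beats Rahul 1123–0.
Every option loses at least one head-to-head, so there is no Condorcet winner.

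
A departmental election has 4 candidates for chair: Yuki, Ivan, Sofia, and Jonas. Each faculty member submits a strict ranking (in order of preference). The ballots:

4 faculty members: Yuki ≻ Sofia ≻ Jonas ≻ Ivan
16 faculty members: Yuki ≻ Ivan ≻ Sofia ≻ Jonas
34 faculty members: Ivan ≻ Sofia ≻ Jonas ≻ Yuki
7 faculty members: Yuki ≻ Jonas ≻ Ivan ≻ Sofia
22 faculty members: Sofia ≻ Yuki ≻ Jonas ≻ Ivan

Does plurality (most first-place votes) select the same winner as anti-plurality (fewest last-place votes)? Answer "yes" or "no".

Plurality — first-place votes: Yuki 27, Ivan 34, Sofia 22, Jonas 0. Winner: Ivan.
Anti-plurality — last-place votes: Yuki 34, Ivan 26, Sofia 7, Jonas 16. Winner: Sofia.
The two methods disagree.

no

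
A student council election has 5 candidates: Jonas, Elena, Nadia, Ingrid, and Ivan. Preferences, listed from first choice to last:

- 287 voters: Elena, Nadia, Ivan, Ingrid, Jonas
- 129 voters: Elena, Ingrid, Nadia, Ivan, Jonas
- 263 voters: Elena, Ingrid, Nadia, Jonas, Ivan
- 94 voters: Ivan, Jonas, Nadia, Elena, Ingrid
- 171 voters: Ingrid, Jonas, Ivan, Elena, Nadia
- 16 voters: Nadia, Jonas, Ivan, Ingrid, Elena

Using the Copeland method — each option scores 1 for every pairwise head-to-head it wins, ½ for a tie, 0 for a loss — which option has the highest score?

Jonas: loses to Elena, Nadia, Ingrid, and Ivan → score 0.
Elena: beats Jonas, Nadia, Ingrid, and Ivan → score 4.
Nadia: beats Jonas and Ivan; loses to Elena and Ingrid → score 2.
Ingrid: beats Jonas, Nadia, and Ivan; loses to Elena → score 3.
Ivan: beats Jonas; loses to Elena, Nadia, and Ingrid → score 1.
Elena has the best pairwise record.

Elena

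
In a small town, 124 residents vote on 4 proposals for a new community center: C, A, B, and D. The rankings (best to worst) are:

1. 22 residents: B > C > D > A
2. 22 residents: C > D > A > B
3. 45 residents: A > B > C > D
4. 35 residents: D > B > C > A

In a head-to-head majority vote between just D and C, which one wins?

C

Voters preferring D to C: 35; preferring C to D: 89.
C wins the head-to-head.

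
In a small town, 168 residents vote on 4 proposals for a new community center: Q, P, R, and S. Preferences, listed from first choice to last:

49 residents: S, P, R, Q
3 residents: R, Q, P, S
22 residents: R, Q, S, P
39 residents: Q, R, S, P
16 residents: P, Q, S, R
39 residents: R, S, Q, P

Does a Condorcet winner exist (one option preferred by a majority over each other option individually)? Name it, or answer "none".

R vs Q: 113–55 for R.
R vs P: 103–65 for R.
R vs S: 103–65 for R.
R beats every other option head-to-head.

R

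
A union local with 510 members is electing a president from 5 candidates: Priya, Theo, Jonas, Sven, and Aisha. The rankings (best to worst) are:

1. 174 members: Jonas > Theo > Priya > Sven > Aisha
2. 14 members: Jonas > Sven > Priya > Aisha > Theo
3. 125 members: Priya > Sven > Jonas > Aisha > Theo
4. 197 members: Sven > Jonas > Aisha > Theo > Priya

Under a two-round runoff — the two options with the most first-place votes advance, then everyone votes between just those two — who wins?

Round 1 first-place votes: Priya 125, Theo 0, Jonas 188, Sven 197, Aisha 0.
Sven and Jonas advance.
Runoff: Sven is preferred to Jonas by 322 voters; Jonas by 188.
Sven wins the runoff.

Sven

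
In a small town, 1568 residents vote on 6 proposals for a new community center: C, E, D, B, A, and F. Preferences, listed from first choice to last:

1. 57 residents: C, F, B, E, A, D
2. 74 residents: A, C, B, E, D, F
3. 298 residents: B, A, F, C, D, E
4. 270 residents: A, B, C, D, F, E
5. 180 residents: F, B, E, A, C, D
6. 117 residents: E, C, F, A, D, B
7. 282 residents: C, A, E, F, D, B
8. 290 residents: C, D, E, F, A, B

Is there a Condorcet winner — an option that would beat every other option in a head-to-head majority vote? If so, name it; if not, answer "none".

A vs C: 822–746 for A.
A vs E: 924–644 for A.
A vs D: 1278–290 for A.
A vs B: 1033–535 for A.
A vs F: 924–644 for A.
A beats every other option head-to-head.

A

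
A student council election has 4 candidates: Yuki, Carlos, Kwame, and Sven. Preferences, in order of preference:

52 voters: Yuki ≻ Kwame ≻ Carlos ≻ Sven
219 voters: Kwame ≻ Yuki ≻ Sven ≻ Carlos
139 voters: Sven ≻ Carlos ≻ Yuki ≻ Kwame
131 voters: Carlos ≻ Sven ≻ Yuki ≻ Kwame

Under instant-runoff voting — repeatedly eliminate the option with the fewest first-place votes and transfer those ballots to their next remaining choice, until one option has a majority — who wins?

Kwame

Round 1: Yuki 52, Carlos 131, Kwame 219, Sven 139. Eliminate Yuki.
Round 2: Carlos 131, Kwame 271, Sven 139. Kwame has a majority.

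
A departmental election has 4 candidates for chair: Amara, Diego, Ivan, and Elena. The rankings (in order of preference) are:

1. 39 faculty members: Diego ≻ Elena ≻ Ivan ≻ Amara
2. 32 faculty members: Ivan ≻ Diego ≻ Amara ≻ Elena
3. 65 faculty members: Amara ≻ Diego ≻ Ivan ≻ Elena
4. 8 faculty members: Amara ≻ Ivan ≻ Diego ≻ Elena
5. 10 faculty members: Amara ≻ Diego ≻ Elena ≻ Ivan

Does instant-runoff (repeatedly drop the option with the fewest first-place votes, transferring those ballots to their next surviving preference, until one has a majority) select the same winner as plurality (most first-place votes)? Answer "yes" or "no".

yes

Instant-runoff — R1 Amara 83, Diego 39, Ivan 32, Elena 0 (Amara winner). Winner: Amara.
Plurality — first-place votes: Amara 83, Diego 39, Ivan 32, Elena 0. Winner: Amara.
The two methods agree.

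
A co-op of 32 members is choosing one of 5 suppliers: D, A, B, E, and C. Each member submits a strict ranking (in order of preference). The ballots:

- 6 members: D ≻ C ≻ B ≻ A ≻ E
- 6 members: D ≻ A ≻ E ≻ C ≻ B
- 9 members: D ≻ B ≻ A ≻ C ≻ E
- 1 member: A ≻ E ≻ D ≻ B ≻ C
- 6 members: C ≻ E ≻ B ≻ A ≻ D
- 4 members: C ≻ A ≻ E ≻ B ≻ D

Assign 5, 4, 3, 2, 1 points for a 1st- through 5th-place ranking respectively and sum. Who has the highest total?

D

D: 6·5 + 6·5 + 9·5 + 1·3 + 6·1 + 4·1 = 118
A: 6·2 + 6·4 + 9·3 + 1·5 + 6·2 + 4·4 = 96
B: 6·3 + 6·1 + 9·4 + 1·2 + 6·3 + 4·2 = 88
E: 6·1 + 6·3 + 9·1 + 1·4 + 6·4 + 4·3 = 73
C: 6·4 + 6·2 + 9·2 + 1·1 + 6·5 + 4·5 = 105
D has the highest Borda score (118).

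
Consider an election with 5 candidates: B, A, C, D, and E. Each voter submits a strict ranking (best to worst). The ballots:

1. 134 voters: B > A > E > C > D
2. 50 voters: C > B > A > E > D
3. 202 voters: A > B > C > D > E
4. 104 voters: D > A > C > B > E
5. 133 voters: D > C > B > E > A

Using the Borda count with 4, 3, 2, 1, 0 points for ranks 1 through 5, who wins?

B

B: 134·4 + 50·3 + 202·3 + 104·1 + 133·2 = 1662
A: 134·3 + 50·2 + 202·4 + 104·3 + 133·0 = 1622
C: 134·1 + 50·4 + 202·2 + 104·2 + 133·3 = 1345
D: 134·0 + 50·0 + 202·1 + 104·4 + 133·4 = 1150
E: 134·2 + 50·1 + 202·0 + 104·0 + 133·1 = 451
B has the highest Borda score (1662).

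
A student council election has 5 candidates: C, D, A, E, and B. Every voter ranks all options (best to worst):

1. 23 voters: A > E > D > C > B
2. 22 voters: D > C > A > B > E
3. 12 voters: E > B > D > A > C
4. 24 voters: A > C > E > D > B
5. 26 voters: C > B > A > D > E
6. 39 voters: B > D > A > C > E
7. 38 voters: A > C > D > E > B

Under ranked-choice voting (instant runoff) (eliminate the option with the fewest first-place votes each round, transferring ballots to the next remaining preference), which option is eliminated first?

Round 1: C 26, D 22, A 85, E 12, B 39. Eliminate E.

E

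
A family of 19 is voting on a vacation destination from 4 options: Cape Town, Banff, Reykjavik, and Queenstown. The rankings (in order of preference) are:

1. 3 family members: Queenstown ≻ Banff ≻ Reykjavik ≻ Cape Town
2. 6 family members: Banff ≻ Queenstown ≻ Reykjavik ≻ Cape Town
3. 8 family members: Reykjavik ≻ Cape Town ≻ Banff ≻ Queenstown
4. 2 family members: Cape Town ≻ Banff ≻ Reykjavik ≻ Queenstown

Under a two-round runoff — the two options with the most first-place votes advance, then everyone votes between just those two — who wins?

Banff

Round 1 first-place votes: Cape Town 2, Banff 6, Reykjavik 8, Queenstown 3.
Reykjavik and Banff advance.
Runoff: Reykjavik is preferred to Banff by 8 voters; Banff by 11.
Banff wins the runoff.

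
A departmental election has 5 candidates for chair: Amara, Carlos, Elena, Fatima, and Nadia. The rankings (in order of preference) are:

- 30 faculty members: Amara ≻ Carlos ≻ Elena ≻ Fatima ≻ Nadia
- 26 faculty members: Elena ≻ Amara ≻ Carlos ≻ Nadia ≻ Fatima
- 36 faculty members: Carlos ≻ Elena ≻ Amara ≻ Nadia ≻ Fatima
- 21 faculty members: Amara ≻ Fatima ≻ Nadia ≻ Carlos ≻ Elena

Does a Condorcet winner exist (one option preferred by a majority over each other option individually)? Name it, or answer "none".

Checking pairwise contests:
Elena beats Amara 62–51.
Amara beats Carlos 77–36.
Carlos beats Elena 87–26.
Amara beats Fatima 113–0.
Amara beats Nadia 113–0.
Every option loses at least one head-to-head, so there is no Condorcet winner.

none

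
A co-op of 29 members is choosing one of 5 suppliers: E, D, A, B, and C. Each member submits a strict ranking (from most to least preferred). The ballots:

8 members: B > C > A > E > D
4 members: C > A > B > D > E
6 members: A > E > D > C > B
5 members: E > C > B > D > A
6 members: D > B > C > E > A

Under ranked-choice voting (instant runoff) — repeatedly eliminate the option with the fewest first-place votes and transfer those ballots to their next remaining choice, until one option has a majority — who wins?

Round 1: E 5, D 6, A 6, B 8, C 4. Eliminate C.
Round 2: E 5, D 6, A 10, B 8. Eliminate E.
Round 3: D 6, A 10, B 13. Eliminate D.
Round 4: A 10, B 19. B has a majority.

B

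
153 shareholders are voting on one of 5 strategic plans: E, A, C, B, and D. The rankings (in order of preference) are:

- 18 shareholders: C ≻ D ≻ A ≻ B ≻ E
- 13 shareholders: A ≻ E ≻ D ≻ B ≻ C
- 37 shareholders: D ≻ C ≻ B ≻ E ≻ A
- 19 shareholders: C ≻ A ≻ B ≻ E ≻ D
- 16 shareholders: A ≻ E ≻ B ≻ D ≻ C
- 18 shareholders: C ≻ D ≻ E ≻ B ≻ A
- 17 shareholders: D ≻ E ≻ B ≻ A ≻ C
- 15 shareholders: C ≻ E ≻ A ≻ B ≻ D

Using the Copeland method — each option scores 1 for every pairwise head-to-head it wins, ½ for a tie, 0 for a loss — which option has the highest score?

D

E: beats A and B; loses to C and D → score 2.
A: beats B; loses to E, C, and D → score 1.
C: beats E, A, and B; loses to D → score 3.
B: loses to E, A, C, and D → score 0.
D: beats E, A, C, and B → score 4.
D has the best pairwise record.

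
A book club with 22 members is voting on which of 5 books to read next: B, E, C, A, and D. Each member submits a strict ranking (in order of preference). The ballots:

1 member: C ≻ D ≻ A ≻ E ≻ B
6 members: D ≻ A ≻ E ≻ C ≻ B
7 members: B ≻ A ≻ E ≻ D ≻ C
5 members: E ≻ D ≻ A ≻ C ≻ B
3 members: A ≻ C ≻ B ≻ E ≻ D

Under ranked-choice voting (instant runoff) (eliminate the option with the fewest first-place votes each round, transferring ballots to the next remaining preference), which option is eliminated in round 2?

Round 1: B 7, E 5, C 1, A 3, D 6. Eliminate C.
Round 2: B 7, E 5, A 3, D 7. Eliminate A.

A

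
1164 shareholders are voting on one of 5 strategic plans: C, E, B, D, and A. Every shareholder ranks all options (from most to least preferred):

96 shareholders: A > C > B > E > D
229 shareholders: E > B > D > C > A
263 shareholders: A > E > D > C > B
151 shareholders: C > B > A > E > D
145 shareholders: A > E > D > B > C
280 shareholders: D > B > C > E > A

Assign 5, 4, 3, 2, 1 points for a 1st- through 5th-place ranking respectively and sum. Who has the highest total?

C: 96·4 + 229·2 + 263·2 + 151·5 + 145·1 + 280·3 = 3108
E: 96·2 + 229·5 + 263·4 + 151·2 + 145·4 + 280·2 = 3831
B: 96·3 + 229·4 + 263·1 + 151·4 + 145·2 + 280·4 = 3481
D: 96·1 + 229·3 + 263·3 + 151·1 + 145·3 + 280·5 = 3558
A: 96·5 + 229·1 + 263·5 + 151·3 + 145·5 + 280·1 = 3482
E has the highest Borda score (3831).

E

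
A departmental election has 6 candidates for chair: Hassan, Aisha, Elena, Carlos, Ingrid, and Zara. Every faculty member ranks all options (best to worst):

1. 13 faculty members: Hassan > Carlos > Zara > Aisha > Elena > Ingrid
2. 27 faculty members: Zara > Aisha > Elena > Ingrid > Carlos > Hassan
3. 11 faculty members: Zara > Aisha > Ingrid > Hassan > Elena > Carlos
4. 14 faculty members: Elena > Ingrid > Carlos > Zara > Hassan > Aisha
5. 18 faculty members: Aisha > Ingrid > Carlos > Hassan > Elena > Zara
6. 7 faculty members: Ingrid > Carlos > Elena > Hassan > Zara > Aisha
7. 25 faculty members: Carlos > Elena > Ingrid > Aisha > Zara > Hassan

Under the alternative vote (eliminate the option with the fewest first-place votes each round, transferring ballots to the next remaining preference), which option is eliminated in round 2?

Hassan

Round 1: Hassan 13, Aisha 18, Elena 14, Carlos 25, Ingrid 7, Zara 38. Eliminate Ingrid.
Round 2: Hassan 13, Aisha 18, Elena 14, Carlos 32, Zara 38. Eliminate Hassan.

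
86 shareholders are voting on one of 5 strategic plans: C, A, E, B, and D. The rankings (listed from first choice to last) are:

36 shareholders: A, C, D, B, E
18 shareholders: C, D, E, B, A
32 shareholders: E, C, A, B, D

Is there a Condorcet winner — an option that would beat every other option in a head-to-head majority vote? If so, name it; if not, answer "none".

C

C vs A: 50–36 for C.
C vs E: 54–32 for C.
C vs B: 86–0 for C.
C vs D: 86–0 for C.
C beats every other option head-to-head.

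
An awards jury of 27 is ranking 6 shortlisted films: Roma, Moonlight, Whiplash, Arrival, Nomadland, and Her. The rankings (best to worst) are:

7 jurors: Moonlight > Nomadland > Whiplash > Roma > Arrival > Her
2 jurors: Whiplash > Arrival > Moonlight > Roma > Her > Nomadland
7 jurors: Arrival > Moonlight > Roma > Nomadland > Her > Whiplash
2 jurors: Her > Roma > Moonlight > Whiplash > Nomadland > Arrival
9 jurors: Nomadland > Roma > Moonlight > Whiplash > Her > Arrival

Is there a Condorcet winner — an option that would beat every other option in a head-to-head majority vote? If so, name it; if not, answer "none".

Moonlight vs Roma: 16–11 for Moonlight.
Moonlight vs Whiplash: 25–2 for Moonlight.
Moonlight vs Arrival: 18–9 for Moonlight.
Moonlight vs Nomadland: 18–9 for Moonlight.
Moonlight vs Her: 25–2 for Moonlight.
Moonlight beats every other option head-to-head.

Moonlight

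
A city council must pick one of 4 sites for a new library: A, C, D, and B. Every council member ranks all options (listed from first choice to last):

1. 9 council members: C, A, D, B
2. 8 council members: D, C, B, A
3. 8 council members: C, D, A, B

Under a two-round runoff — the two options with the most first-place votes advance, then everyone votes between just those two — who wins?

Round 1 first-place votes: A 0, C 17, D 8, B 0.
C and D advance.
Runoff: C is preferred to D by 17 voters; D by 8.
C wins the runoff.

C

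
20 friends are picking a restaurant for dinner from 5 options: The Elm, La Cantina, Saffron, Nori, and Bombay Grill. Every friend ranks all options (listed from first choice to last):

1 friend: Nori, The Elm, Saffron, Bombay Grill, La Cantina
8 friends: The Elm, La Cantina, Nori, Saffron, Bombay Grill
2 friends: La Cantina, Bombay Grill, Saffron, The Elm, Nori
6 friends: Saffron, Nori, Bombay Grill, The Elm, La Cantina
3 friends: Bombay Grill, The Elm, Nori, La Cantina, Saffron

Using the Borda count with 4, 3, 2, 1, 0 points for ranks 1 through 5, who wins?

The Elm

The Elm: 1·3 + 8·4 + 2·1 + 6·1 + 3·3 = 52
La Cantina: 1·0 + 8·3 + 2·4 + 6·0 + 3·1 = 35
Saffron: 1·2 + 8·1 + 2·2 + 6·4 + 3·0 = 38
Nori: 1·4 + 8·2 + 2·0 + 6·3 + 3·2 = 44
Bombay Grill: 1·1 + 8·0 + 2·3 + 6·2 + 3·4 = 31
The Elm has the highest Borda score (52).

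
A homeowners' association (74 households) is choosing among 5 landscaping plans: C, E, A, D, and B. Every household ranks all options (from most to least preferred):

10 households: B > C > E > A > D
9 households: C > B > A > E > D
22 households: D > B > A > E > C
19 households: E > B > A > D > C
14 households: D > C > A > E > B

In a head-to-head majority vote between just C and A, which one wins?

Voters preferring C to A: 33; preferring A to C: 41.
A wins the head-to-head.

A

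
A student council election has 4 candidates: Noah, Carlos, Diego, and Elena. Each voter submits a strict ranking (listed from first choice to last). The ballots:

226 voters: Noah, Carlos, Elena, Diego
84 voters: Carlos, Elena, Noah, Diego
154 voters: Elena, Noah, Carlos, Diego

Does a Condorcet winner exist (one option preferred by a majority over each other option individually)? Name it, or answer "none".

Checking pairwise contests:
Elena beats Noah 238–226.
Noah beats Carlos 380–84.
Noah beats Diego 464–0.
Carlos beats Elena 310–154.
Every option loses at least one head-to-head, so there is no Condorcet winner.

none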